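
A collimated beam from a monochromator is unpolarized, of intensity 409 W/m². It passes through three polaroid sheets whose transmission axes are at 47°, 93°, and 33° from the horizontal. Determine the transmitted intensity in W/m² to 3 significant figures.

I ≈ 24.7 W/m²

Unpolarized light through the first polarizer → I₁ = 409 W/m²/2 = 204.5 W/m², polarized at 47°.
I₂ = I₁ · cos²(46°) = 204.5 · 0.4826 = 98.68 W/m².
I₃ = I₂ · cos²(60°) = 98.68 · 0.25 = 24.67 W/m².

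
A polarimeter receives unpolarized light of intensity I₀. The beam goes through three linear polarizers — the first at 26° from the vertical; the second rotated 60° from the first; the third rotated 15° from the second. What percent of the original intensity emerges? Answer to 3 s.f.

≈ 11.7%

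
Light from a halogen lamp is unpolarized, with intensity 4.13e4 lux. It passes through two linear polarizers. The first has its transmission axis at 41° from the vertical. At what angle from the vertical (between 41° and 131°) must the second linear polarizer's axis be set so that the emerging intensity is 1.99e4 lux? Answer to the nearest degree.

Unpolarized light through the first polarizer → I₁ = ½ I₀, now polarized at 41°.
Target fraction: 1.99e4 / 4.13e4 lux = 0.4818 of I₀.
Need I₂/I₀ = 0.4818, so cos²(θ − 41°) = 0.4818 / 0.5 = 0.9637.
θ − 41° = arccos(√0.9637) = 11.0°, giving θ ≈ 41 + 11.0 = 52.0°.

θ ≈ 52°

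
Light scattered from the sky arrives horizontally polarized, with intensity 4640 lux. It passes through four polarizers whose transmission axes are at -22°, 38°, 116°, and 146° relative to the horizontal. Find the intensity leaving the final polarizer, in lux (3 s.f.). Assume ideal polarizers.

I ≈ 32.3 lux

I₁ = 4640 lux · cos²(22°) = 3989 lux.
I₂ = I₁ · cos²(60°) = 3989 · 0.25 = 997.2 lux.
I₃ = I₂ · cos²(78°) = 997.2 · 0.04323 = 43.11 lux.
I₄ = I₃ · cos²(30°) = 43.11 · 0.75 = 32.33 lux.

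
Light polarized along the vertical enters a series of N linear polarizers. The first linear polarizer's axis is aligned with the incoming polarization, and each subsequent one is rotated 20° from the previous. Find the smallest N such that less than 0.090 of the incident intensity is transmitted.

N = 21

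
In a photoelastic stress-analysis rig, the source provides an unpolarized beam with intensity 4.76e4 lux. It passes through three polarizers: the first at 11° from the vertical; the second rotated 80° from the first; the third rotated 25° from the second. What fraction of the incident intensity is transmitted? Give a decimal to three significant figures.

Unpolarized light through the first polarizer → I₁ = 4.76e4 lux/2 = 2.38e+04 lux, polarized at 11°.
I₂ = I₁ · cos²(80°) = 2.38e+04 · 0.03015 = 717.7 lux.
I₃ = I₂ · cos²(25°) = 717.7 · 0.8214 = 589.5 lux.
Transmitted fraction = 0.01238.

I/I₀ ≈ 0.0124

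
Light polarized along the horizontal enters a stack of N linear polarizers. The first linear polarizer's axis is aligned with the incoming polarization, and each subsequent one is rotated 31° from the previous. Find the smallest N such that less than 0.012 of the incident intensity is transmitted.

First polarizer is aligned with the polarization: full transmission.
Each further stage multiplies by cos²(31°) = 0.7347.
After N polarizers: T = 0.7347^(N−1). Require T < 0.012 ⇒ N−1 > ln(0.012)/ln(0.7347) = 14.35, so N−1 ≥ 15 and N = 16.
Check: N=16 gives T = 0.009817 < 0.012; N=15 gives T = 0.01336.

N = 16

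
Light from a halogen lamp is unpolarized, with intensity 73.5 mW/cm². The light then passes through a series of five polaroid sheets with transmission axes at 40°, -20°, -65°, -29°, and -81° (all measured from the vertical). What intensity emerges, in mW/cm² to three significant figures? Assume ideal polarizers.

Unpolarized light through the first polarizer → I₁ = 73.5 mW/cm²/2 = 36.75 mW/cm², polarized at 40°.
I₂ = I₁ · cos²(60°) = 36.75 · 0.25 = 9.188 mW/cm².
I₃ = I₂ · cos²(45°) = 9.188 · 0.5 = 4.594 mW/cm².
I₄ = I₃ · cos²(36°) = 4.594 · 0.6545 = 3.007 mW/cm².
I₅ = I₄ · cos²(52°) = 3.007 · 0.379 = 1.14 mW/cm².

I ≈ 1.14 mW/cm²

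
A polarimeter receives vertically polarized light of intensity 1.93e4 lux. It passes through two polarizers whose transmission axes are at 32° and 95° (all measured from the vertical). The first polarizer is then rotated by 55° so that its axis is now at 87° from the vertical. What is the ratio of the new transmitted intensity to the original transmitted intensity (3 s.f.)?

Before rotation:
I₁ = I₀ cos²(32° − 0°) = I₀ cos²(32°) = 0.7192 I₀.
I₂ = I₁ cos²(95° − 32°) = 0.7192 I₀ · cos²(63°) = 0.1482 I₀.
After rotation:
I₁ = I₀ cos²(87° − 0°) = I₀ cos²(87°) = 0.002739 I₀.
I₂ = I₁ cos²(95° − 87°) = 0.002739 I₀ · cos²(8°) = 0.002686 I₀.
Ratio = 0.002686 / 0.1482 = 0.01812.

I_new/I_old ≈ 0.0181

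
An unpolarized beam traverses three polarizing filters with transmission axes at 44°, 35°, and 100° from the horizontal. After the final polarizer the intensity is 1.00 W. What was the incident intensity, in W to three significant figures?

I₀ ≈ 11.5 W

Unpolarized light through the first polarizer → I₁ = ½ I₀, now polarized at 44°.
I₂ = I₁ cos²(35° − 44°) = 0.5 I₀ · cos²(9°) = 0.4878 I₀.
I₃ = I₂ cos²(100° − 35°) = 0.4878 I₀ · cos²(65°) = 0.08712 I₀.
So 1.00 W = 0.08712 I₀, giving I₀ = 1.00/0.08712 = 11.48 W.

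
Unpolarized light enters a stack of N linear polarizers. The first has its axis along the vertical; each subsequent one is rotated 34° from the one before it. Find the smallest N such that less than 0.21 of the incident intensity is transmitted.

N = 4

First polarizer halves the unpolarized light: factor 1/2.
Each further stage multiplies by cos²(34°) = 0.6873.
After N polarizers: T = 0.5·0.6873^(N−1). Require T < 0.21 ⇒ N−1 > ln(0.21/0.5)/ln(0.6873) = 2.31, so N−1 ≥ 3 and N = 4.
Check: N=4 gives T = 0.1623 < 0.21; N=3 gives T = 0.2362.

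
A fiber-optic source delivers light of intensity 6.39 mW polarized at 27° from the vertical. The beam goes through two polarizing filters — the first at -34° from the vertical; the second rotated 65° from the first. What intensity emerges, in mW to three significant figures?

I ≈ 0.268 mW

I₁ = 6.39 mW · cos²(61°) = 1.502 mW.
I₂ = I₁ · cos²(65°) = 1.502 · 0.1786 = 0.2683 mW.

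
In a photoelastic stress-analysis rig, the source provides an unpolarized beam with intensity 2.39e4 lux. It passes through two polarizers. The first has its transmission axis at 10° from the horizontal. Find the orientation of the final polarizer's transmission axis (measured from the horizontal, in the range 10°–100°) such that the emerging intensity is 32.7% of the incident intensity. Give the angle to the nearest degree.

θ ≈ 46°

Unpolarized light through the first polarizer → I₁ = ½ I₀, now polarized at 10°.
Need I₂/I₀ = 0.327, so cos²(θ − 10°) = 0.327 / 0.5 = 0.654.
θ − 10° = arccos(√0.654) = 36.0°, giving θ ≈ 10 + 36.0 = 46.0°.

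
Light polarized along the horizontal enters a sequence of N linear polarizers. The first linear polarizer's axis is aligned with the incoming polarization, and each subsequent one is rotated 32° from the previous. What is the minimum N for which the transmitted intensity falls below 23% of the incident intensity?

N = 6

First polarizer is aligned with the polarization: full transmission.
Each further stage multiplies by cos²(32°) = 0.7192.
After N polarizers: T = 0.7192^(N−1). Require T < 0.23 ⇒ N−1 > ln(0.23)/ln(0.7192) = 4.46, so N−1 ≥ 5 and N = 6.
Check: N=6 gives T = 0.1924 < 0.23; N=5 gives T = 0.2675.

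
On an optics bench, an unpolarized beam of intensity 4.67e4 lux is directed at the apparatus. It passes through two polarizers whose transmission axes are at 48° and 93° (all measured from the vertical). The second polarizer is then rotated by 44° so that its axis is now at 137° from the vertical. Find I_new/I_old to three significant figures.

I_new/I_old ≈ 0.000609

Before rotation:
Unpolarized light through the first polarizer → I₁ = ½ I₀, now polarized at 48°.
I₂ = I₁ cos²(93° − 48°) = 0.5 I₀ · cos²(45°) = 0.25 I₀.
After rotation:
Unpolarized light through the first polarizer → I₁ = ½ I₀, now polarized at 48°.
I₂ = I₁ cos²(137° − 48°) = 0.5 I₀ · cos²(89°) = 0.0001523 I₀.
Ratio = 0.0001523 / 0.25 = 0.0006092.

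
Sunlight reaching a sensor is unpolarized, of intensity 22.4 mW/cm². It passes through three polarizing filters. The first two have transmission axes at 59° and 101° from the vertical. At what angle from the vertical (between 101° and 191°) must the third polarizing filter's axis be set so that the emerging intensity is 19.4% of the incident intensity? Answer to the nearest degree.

Unpolarized light through the first polarizer → I₁ = ½ I₀, now polarized at 59°.
I₂ = I₁ cos²(101° − 59°) = 0.5 I₀ · cos²(42°) = 0.2761 I₀.
Need I₃/I₀ = 0.194, so cos²(θ − 101°) = 0.194 / 0.2761 = 0.7026.
θ − 101° = arccos(√0.7026) = 33.1°, giving θ ≈ 101 + 33.1 = 134.1°.

θ ≈ 134°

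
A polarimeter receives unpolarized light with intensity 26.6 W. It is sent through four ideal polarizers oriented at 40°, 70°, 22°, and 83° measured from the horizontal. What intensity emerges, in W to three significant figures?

Unpolarized light through the first polarizer → I₁ = 26.6 W/2 = 13.3 W, polarized at 40°.
I₂ = I₁ · cos²(30°) = 13.3 · 0.75 = 9.975 W.
I₃ = I₂ · cos²(48°) = 9.975 · 0.4477 = 4.466 W.
I₄ = I₃ · cos²(61°) = 4.466 · 0.235 = 1.05 W.

I ≈ 1.05 W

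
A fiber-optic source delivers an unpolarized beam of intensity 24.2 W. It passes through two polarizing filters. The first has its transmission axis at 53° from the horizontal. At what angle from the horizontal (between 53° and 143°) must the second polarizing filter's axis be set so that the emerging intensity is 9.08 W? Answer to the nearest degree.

θ ≈ 83°

Unpolarized light through the first polarizer → I₁ = ½ I₀, now polarized at 53°.
Target fraction: 9.08 / 24.2 W = 0.3752 of I₀.
Need I₂/I₀ = 0.3752, so cos²(θ − 53°) = 0.3752 / 0.5 = 0.7504.
θ − 53° = arccos(√0.7504) = 30.0°, giving θ ≈ 53 + 30.0 = 83.0°.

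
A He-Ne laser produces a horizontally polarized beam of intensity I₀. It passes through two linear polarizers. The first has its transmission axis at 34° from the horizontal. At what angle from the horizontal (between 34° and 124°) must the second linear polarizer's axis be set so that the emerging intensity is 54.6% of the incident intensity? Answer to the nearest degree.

By Malus's law, I₁ = I₀ cos²(34° − 0°) = I₀ cos²(34°) = 0.6873 I₀.
Need I₂/I₀ = 0.546, so cos²(θ − 34°) = 0.546 / 0.6873 = 0.7944.
θ − 34° = arccos(√0.7944) = 27.0°, giving θ ≈ 34 + 27.0 = 61.0°.

θ ≈ 61°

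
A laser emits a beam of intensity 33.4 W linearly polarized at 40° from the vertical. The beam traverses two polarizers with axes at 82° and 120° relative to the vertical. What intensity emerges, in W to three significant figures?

By Malus's law, I₁ = 33.4 W · cos²(42°) = 18.45 W.
I₂ = I₁ · cos²(38°) = 18.45 · 0.621 = 11.45 W.

I ≈ 11.5 W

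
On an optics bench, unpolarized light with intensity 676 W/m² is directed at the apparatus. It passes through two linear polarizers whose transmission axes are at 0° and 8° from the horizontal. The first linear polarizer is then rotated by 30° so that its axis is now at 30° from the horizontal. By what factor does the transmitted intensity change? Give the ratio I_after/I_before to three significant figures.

Before rotation:
Unpolarized light through the first polarizer → I₁ = ½ I₀, now polarized at 0°.
I₂ = I₁ cos²(8° − 0°) = 0.5 I₀ · cos²(8°) = 0.4903 I₀.
After rotation:
Unpolarized light through the first polarizer → I₁ = ½ I₀, now polarized at 30°.
I₂ = I₁ cos²(8° − 30°) = 0.5 I₀ · cos²(22°) = 0.4298 I₀.
Ratio = 0.4298 / 0.4903 = 0.8766.

I_new/I_old ≈ 0.877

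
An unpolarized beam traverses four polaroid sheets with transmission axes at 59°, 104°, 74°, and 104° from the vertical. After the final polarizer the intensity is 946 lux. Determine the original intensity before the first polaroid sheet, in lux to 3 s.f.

Unpolarized light through the first polarizer → I₁ = ½ I₀, now polarized at 59°.
I₂ = I₁ cos²(104° − 59°) = 0.5 I₀ · cos²(45°) = 0.25 I₀.
I₃ = I₂ cos²(74° − 104°) = 0.25 I₀ · cos²(30°) = 0.1875 I₀.
I₄ = I₃ cos²(104° − 74°) = 0.1875 I₀ · cos²(30°) = 0.1406 I₀.
So 946 lux = 0.1406 I₀, giving I₀ = 946/0.1406 = 6727 lux.

I₀ ≈ 6730 lux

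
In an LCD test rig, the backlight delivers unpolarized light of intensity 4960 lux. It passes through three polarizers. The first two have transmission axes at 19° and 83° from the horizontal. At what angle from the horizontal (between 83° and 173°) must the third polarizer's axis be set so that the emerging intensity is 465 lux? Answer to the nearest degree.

θ ≈ 92°

Unpolarized light through the first polarizer → I₁ = ½ I₀, now polarized at 19°.
I₂ = I₁ cos²(83° − 19°) = 0.5 I₀ · cos²(64°) = 0.09608 I₀.
Target fraction: 465 / 4960 lux = 0.09375 of I₀.
Need I₃/I₀ = 0.09375, so cos²(θ − 83°) = 0.09375 / 0.09608 = 0.9757.
θ − 83° = arccos(√0.9757) = 9.0°, giving θ ≈ 83 + 9.0 = 92.0°.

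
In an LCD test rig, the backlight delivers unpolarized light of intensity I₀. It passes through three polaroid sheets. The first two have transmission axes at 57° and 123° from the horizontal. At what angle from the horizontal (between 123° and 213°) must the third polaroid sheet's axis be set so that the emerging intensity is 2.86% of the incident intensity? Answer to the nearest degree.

θ ≈ 177°

Unpolarized light through the first polarizer → I₁ = ½ I₀, now polarized at 57°.
I₂ = I₁ cos²(123° − 57°) = 0.5 I₀ · cos²(66°) = 0.08272 I₀.
Need I₃/I₀ = 0.0286, so cos²(θ − 123°) = 0.0286 / 0.08272 = 0.3458.
θ − 123° = arccos(√0.3458) = 54.0°, giving θ ≈ 123 + 54.0 = 177.0°.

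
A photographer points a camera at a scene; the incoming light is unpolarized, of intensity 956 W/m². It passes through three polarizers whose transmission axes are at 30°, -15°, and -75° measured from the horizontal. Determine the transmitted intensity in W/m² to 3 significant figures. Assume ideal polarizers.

Unpolarized light through the first polarizer → I₁ = 956 W/m²/2 = 478 W/m², polarized at 30°.
I₂ = I₁ · cos²(45°) = 478 · 0.5 = 239 W/m².
I₃ = I₂ · cos²(60°) = 239 · 0.25 = 59.75 W/m².

I ≈ 59.8 W/m²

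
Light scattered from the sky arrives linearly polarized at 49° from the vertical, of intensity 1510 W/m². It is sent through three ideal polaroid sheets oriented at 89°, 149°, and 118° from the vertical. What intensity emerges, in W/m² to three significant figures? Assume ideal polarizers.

I ≈ 163 W/m²

I₁ = 1510 W/m² · cos²(40°) = 886.1 W/m².
I₂ = I₁ · cos²(60°) = 886.1 · 0.25 = 221.5 W/m².
I₃ = I₂ · cos²(31°) = 221.5 · 0.7347 = 162.8 W/m².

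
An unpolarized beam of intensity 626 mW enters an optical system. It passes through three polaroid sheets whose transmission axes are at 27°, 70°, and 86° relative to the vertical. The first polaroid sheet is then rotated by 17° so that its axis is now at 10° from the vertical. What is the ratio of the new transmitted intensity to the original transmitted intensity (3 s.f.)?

Before rotation:
Unpolarized light through the first polarizer → I₁ = ½ I₀, now polarized at 27°.
I₂ = I₁ cos²(70° − 27°) = 0.5 I₀ · cos²(43°) = 0.2674 I₀.
I₃ = I₂ cos²(86° − 70°) = 0.2674 I₀ · cos²(16°) = 0.2471 I₀.
After rotation:
Unpolarized light through the first polarizer → I₁ = ½ I₀, now polarized at 10°.
I₂ = I₁ cos²(70° − 10°) = 0.5 I₀ · cos²(60°) = 0.125 I₀.
I₃ = I₂ cos²(86° − 70°) = 0.125 I₀ · cos²(16°) = 0.1155 I₀.
Ratio = 0.1155 / 0.2471 = 0.4674.

I_new/I_old ≈ 0.467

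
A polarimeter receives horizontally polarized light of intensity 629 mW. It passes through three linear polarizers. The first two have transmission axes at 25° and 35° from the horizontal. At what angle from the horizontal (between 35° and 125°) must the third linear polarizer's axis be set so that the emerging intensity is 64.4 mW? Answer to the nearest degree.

θ ≈ 104°

I₁ = I₀ cos²(25° − 0°) = I₀ cos²(25°) = 0.8214 I₀.
I₂ = I₁ cos²(35° − 25°) = 0.8214 I₀ · cos²(10°) = 0.7966 I₀.
Target fraction: 64.4 / 629 mW = 0.1024 of I₀.
Need I₃/I₀ = 0.1024, so cos²(θ − 35°) = 0.1024 / 0.7966 = 0.1285.
θ − 35° = arccos(√0.1285) = 69.0°, giving θ ≈ 35 + 69.0 = 104.0°.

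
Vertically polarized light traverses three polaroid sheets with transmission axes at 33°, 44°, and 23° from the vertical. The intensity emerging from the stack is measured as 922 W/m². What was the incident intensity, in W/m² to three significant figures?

I₀ ≈ 1560 W/m²

I₁ = I₀ cos²(33° − 0°) = I₀ cos²(33°) = 0.7034 I₀.
I₂ = I₁ cos²(44° − 33°) = 0.7034 I₀ · cos²(11°) = 0.6778 I₀.
I₃ = I₂ cos²(23° − 44°) = 0.6778 I₀ · cos²(21°) = 0.5907 I₀.
So 922 W/m² = 0.5907 I₀, giving I₀ = 922/0.5907 = 1561 W/m².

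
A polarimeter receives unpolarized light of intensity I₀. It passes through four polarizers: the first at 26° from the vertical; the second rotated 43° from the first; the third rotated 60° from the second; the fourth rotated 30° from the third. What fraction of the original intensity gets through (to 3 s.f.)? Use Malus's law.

Unpolarized light through the first polarizer → I₁ = ½ I₀, now polarized at 26°.
I₂ = I₁ cos²(43°) = 0.5 · 0.5349 I₀ = 0.2674 I₀.
I₃ = I₂ cos²(60°) = 0.2674 · 0.25 I₀ = 0.06686 I₀.
I₄ = I₃ cos²(30°) = 0.06686 · 0.75 I₀ = 0.05014 I₀.
Transmitted fraction = 0.05014.

≈ 0.0501 I₀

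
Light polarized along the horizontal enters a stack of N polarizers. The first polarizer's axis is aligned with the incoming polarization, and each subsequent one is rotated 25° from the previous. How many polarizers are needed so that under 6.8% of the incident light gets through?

First polarizer is aligned with the polarization: full transmission.
Each further stage multiplies by cos²(25°) = 0.8214.
After N polarizers: T = 0.8214^(N−1). Require T < 0.068 ⇒ N−1 > ln(0.068)/ln(0.8214) = 13.66, so N−1 ≥ 14 and N = 15.
Check: N=15 gives T = 0.06364 < 0.068; N=14 gives T = 0.07748.

N = 15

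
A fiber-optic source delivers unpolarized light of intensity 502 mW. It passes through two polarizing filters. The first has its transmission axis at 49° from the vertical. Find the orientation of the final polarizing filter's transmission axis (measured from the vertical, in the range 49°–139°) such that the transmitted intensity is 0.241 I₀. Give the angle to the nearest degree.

θ ≈ 95°

Unpolarized light through the first polarizer → I₁ = ½ I₀, now polarized at 49°.
Need I₂/I₀ = 0.241, so cos²(θ − 49°) = 0.241 / 0.5 = 0.482.
θ − 49° = arccos(√0.482) = 46.0°, giving θ ≈ 49 + 46.0 = 95.0°.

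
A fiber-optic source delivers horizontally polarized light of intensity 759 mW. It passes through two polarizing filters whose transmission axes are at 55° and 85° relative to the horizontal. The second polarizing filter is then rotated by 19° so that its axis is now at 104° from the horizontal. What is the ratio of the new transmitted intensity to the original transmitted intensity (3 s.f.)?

Before rotation:
By Malus's law, I₁ = I₀ cos²(55° − 0°) = I₀ cos²(55°) = 0.329 I₀.
I₂ = I₁ cos²(85° − 55°) = 0.329 I₀ · cos²(30°) = 0.2467 I₀.
After rotation:
I₁ = I₀ cos²(55° − 0°) = I₀ cos²(55°) = 0.329 I₀.
I₂ = I₁ cos²(104° − 55°) = 0.329 I₀ · cos²(49°) = 0.1416 I₀.
Ratio = 0.1416 / 0.2467 = 0.5739.

I_new/I_old ≈ 0.574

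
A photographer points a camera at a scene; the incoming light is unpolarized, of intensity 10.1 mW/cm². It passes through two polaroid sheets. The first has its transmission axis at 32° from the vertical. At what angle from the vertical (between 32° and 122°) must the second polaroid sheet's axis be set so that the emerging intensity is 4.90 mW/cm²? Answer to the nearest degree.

θ ≈ 42°

Unpolarized light through the first polarizer → I₁ = ½ I₀, now polarized at 32°.
Target fraction: 4.90 / 10.1 mW/cm² = 0.4851 of I₀.
Need I₂/I₀ = 0.4851, so cos²(θ − 32°) = 0.4851 / 0.5 = 0.9703.
θ − 32° = arccos(√0.9703) = 9.9°, giving θ ≈ 32 + 9.9 = 41.9°.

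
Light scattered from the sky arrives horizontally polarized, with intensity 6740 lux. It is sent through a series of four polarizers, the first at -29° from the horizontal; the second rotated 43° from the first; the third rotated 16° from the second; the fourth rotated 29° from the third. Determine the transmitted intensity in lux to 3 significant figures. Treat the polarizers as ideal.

I ≈ 1950 lux

I₁ = 6740 lux · cos²(29°) = 5156 lux.
I₂ = I₁ · cos²(43°) = 5156 · 0.5349 = 2758 lux.
I₃ = I₂ · cos²(16°) = 2758 · 0.924 = 2548 lux.
I₄ = I₃ · cos²(29°) = 2548 · 0.765 = 1949 lux.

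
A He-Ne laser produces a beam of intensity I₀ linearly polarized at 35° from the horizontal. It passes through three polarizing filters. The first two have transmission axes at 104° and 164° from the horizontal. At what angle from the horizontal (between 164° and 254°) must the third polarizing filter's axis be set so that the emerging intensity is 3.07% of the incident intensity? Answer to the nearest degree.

θ ≈ 176°

I₁ = I₀ cos²(104° − 35°) = I₀ cos²(69°) = 0.1284 I₀.
I₂ = I₁ cos²(164° − 104°) = 0.1284 I₀ · cos²(60°) = 0.03211 I₀.
Need I₃/I₀ = 0.0307, so cos²(θ − 164°) = 0.0307 / 0.03211 = 0.9562.
θ − 164° = arccos(√0.9562) = 12.1°, giving θ ≈ 164 + 12.1 = 176.1°.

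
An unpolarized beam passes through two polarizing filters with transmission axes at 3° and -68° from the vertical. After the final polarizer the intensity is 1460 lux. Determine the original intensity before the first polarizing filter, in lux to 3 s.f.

I₀ ≈ 2.75e4 lux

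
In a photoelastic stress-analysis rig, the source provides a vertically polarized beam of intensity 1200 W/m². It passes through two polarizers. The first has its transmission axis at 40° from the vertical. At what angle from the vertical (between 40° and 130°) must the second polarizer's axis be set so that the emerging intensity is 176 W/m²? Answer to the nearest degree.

θ ≈ 100°

I₁ = I₀ cos²(40° − 0°) = I₀ cos²(40°) = 0.5868 I₀.
Target fraction: 176 / 1200 W/m² = 0.1467 of I₀.
Need I₂/I₀ = 0.1467, so cos²(θ − 40°) = 0.1467 / 0.5868 = 0.2499.
θ − 40° = arccos(√0.2499) = 60.0°, giving θ ≈ 40 + 60.0 = 100.0°.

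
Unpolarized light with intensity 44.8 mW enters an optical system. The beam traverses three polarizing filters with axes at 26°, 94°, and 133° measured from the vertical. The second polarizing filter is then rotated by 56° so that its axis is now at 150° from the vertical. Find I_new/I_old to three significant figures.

I_new/I_old ≈ 3.37

Before rotation:
Unpolarized light through the first polarizer → I₁ = ½ I₀, now polarized at 26°.
I₂ = I₁ cos²(94° − 26°) = 0.5 I₀ · cos²(68°) = 0.07017 I₀.
I₃ = I₂ cos²(133° − 94°) = 0.07017 I₀ · cos²(39°) = 0.04238 I₀.
After rotation:
Unpolarized light through the first polarizer → I₁ = ½ I₀, now polarized at 26°.
Angle between axes 1 and 2: 56°. I₂ = 0.5 I₀ · cos²(56°) = 0.1563 I₀.
I₃ = I₂ cos²(133° − 150°) = 0.1563 I₀ · cos²(17°) = 0.143 I₀.
Ratio = 0.143 / 0.04238 = 3.374.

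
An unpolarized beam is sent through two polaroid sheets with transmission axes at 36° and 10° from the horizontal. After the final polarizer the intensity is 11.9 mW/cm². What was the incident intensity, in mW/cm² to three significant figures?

Unpolarized light through the first polarizer → I₁ = ½ I₀, now polarized at 36°.
I₂ = I₁ cos²(10° − 36°) = 0.5 I₀ · cos²(26°) = 0.4039 I₀.
So 11.9 mW/cm² = 0.4039 I₀, giving I₀ = 11.9/0.4039 = 29.46 mW/cm².

I₀ ≈ 29.5 mW/cm²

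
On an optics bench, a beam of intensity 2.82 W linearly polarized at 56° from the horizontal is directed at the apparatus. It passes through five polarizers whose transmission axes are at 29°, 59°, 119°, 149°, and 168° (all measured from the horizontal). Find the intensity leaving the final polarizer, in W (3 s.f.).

I ≈ 0.281 W

I₁ = 2.82 W · cos²(27°) = 2.239 W.
I₂ = I₁ · cos²(30°) = 2.239 · 0.75 = 1.679 W.
I₃ = I₂ · cos²(60°) = 1.679 · 0.25 = 0.4198 W.
I₄ = I₃ · cos²(30°) = 0.4198 · 0.75 = 0.3148 W.
I₅ = I₄ · cos²(19°) = 0.3148 · 0.894 = 0.2815 W.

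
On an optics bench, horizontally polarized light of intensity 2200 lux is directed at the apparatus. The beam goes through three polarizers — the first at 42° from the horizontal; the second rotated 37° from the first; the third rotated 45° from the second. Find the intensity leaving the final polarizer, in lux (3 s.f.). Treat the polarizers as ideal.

I ≈ 387 lux

I₁ = 2200 lux · cos²(42°) = 1215 lux.
I₂ = I₁ · cos²(37°) = 1215 · 0.6378 = 774.9 lux.
I₃ = I₂ · cos²(45°) = 774.9 · 0.5 = 387.5 lux.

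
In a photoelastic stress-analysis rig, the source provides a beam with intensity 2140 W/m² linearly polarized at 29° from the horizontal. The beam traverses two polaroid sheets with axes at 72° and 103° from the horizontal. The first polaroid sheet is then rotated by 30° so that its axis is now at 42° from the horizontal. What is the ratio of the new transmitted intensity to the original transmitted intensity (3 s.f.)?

I_new/I_old ≈ 0.568

Before rotation:
By Malus's law, I₁ = I₀ cos²(72° − 29°) = I₀ cos²(43°) = 0.5349 I₀.
I₂ = I₁ cos²(103° − 72°) = 0.5349 I₀ · cos²(31°) = 0.393 I₀.
After rotation:
I₁ = I₀ cos²(42° − 29°) = I₀ cos²(13°) = 0.9494 I₀.
I₂ = I₁ cos²(103° − 42°) = 0.9494 I₀ · cos²(61°) = 0.2231 I₀.
Ratio = 0.2231 / 0.393 = 0.5678.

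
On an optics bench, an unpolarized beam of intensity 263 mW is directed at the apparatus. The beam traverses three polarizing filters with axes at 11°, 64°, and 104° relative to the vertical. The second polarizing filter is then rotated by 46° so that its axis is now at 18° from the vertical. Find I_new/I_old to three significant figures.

I_new/I_old ≈ 0.0226

Before rotation:
Unpolarized light through the first polarizer → I₁ = ½ I₀, now polarized at 11°.
I₂ = I₁ cos²(64° − 11°) = 0.5 I₀ · cos²(53°) = 0.1811 I₀.
I₃ = I₂ cos²(104° − 64°) = 0.1811 I₀ · cos²(40°) = 0.1063 I₀.
After rotation:
Unpolarized light through the first polarizer → I₁ = ½ I₀, now polarized at 11°.
I₂ = I₁ cos²(18° − 11°) = 0.5 I₀ · cos²(7°) = 0.4926 I₀.
I₃ = I₂ cos²(104° − 18°) = 0.4926 I₀ · cos²(86°) = 0.002397 I₀.
Ratio = 0.002397 / 0.1063 = 0.02255.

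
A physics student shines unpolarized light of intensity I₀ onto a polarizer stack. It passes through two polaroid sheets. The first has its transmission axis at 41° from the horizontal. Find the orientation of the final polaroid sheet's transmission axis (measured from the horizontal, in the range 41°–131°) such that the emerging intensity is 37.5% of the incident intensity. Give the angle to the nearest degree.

Unpolarized light through the first polarizer → I₁ = ½ I₀, now polarized at 41°.
Need I₂/I₀ = 0.375, so cos²(θ − 41°) = 0.375 / 0.5 = 0.75.
θ − 41° = arccos(√0.75) = 30.0°, giving θ ≈ 41 + 30.0 = 71.0°.

θ ≈ 71°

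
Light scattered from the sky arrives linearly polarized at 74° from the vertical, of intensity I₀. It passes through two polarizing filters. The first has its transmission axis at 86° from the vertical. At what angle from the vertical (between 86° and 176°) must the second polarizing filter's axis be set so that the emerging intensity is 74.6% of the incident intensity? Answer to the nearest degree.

I₁ = I₀ cos²(86° − 74°) = I₀ cos²(12°) = 0.9568 I₀.
Need I₂/I₀ = 0.746, so cos²(θ − 86°) = 0.746 / 0.9568 = 0.7797.
θ − 86° = arccos(√0.7797) = 28.0°, giving θ ≈ 86 + 28.0 = 114.0°.

θ ≈ 114°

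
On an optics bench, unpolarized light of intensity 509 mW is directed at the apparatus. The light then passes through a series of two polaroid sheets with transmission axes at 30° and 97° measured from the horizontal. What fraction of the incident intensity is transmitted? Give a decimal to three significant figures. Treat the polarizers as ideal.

I/I₀ ≈ 0.0763

Unpolarized light through the first polarizer → I₁ = 509 mW/2 = 254.5 mW, polarized at 30°.
I₂ = I₁ · cos²(67°) = 254.5 · 0.1527 = 38.85 mW.
Transmitted fraction = 0.07634.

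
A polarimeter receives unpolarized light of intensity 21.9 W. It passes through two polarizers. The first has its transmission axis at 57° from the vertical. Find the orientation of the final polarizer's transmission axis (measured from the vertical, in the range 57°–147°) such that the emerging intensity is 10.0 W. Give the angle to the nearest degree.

θ ≈ 74°

Unpolarized light through the first polarizer → I₁ = ½ I₀, now polarized at 57°.
Target fraction: 10.0 / 21.9 W = 0.4566 of I₀.
Need I₂/I₀ = 0.4566, so cos²(θ − 57°) = 0.4566 / 0.5 = 0.9132.
θ − 57° = arccos(√0.9132) = 17.1°, giving θ ≈ 57 + 17.1 = 74.1°.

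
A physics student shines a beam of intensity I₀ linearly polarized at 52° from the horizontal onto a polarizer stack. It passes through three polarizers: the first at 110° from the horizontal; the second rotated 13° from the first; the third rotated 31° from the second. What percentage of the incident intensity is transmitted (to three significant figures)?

≈ 19.6%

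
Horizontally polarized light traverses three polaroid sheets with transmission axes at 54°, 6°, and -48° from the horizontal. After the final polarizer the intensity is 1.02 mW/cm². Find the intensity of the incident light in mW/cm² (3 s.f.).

I₀ ≈ 19.1 mW/cm²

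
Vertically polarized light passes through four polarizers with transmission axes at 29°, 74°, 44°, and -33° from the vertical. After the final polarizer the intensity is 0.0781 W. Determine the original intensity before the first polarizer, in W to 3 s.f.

I₁ = I₀ cos²(29° − 0°) = I₀ cos²(29°) = 0.765 I₀.
I₂ = I₁ cos²(74° − 29°) = 0.765 I₀ · cos²(45°) = 0.3825 I₀.
I₃ = I₂ cos²(44° − 74°) = 0.3825 I₀ · cos²(30°) = 0.2869 I₀.
I₄ = I₃ cos²(-33° − 44°) = 0.2869 I₀ · cos²(77°) = 0.01452 I₀.
So 0.0781 W = 0.01452 I₀, giving I₀ = 0.0781/0.01452 = 5.38 W.

I₀ ≈ 5.38 W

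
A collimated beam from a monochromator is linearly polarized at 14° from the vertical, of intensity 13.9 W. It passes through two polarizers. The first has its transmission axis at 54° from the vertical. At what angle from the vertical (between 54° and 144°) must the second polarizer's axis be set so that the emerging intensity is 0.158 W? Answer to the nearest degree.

θ ≈ 136°

I₁ = I₀ cos²(54° − 14°) = I₀ cos²(40°) = 0.5868 I₀.
Target fraction: 0.158 / 13.9 W = 0.01137 of I₀.
Need I₂/I₀ = 0.01137, so cos²(θ − 54°) = 0.01137 / 0.5868 = 0.01937.
θ − 54° = arccos(√0.01937) = 82.0°, giving θ ≈ 54 + 82.0 = 136.0°.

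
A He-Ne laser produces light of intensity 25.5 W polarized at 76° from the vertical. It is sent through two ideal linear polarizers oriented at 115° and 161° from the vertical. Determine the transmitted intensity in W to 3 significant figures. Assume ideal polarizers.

I ≈ 7.43 W

I₁ = 25.5 W · cos²(39°) = 15.4 W.
I₂ = I₁ · cos²(46°) = 15.4 · 0.4826 = 7.432 W.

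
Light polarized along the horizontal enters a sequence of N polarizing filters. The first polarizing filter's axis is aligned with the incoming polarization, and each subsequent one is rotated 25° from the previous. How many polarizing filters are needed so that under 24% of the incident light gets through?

N = 9

First polarizer is aligned with the polarization: full transmission.
Each further stage multiplies by cos²(25°) = 0.8214.
After N polarizers: T = 0.8214^(N−1). Require T < 0.24 ⇒ N−1 > ln(0.24)/ln(0.8214) = 7.25, so N−1 ≥ 8 and N = 9.
Check: N=9 gives T = 0.2072 < 0.24; N=8 gives T = 0.2523.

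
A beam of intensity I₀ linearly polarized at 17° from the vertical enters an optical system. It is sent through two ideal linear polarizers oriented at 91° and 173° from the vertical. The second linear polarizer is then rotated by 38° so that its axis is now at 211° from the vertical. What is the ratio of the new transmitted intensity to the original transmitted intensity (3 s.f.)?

Before rotation:
By Malus's law, I₁ = I₀ cos²(91° − 17°) = I₀ cos²(74°) = 0.07598 I₀.
I₂ = I₁ cos²(173° − 91°) = 0.07598 I₀ · cos²(82°) = 0.001472 I₀.
After rotation:
I₁ = I₀ cos²(91° − 17°) = I₀ cos²(74°) = 0.07598 I₀.
Angle between axes 1 and 2: 60°. I₂ = 0.07598 I₀ · cos²(60°) = 0.01899 I₀.
Ratio = 0.01899 / 0.001472 = 12.91.

I_new/I_old ≈ 12.9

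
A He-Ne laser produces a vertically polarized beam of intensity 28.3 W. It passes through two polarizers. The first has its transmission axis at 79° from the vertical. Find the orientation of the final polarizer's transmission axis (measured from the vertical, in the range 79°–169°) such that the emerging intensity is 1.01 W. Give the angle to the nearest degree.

θ ≈ 87°

By Malus's law, I₁ = I₀ cos²(79° − 0°) = I₀ cos²(79°) = 0.03641 I₀.
Target fraction: 1.01 / 28.3 W = 0.03569 of I₀.
Need I₂/I₀ = 0.03569, so cos²(θ − 79°) = 0.03569 / 0.03641 = 0.9803.
θ − 79° = arccos(√0.9803) = 8.1°, giving θ ≈ 79 + 8.1 = 87.1°.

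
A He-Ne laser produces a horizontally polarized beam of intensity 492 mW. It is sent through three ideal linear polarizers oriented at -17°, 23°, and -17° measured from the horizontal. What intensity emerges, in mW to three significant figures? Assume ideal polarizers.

By Malus's law, I₁ = 492 mW · cos²(17°) = 449.9 mW.
I₂ = I₁ · cos²(40°) = 449.9 · 0.5868 = 264 mW.
I₃ = I₂ · cos²(40°) = 264 · 0.5868 = 154.9 mW.

I ≈ 155 mW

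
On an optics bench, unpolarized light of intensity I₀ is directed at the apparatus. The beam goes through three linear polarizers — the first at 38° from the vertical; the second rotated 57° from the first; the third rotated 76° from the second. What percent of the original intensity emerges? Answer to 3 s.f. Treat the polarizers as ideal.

Unpolarized light through the first polarizer → I₁ = ½ I₀, now polarized at 38°.
I₂ = I₁ cos²(57°) = 0.5 · 0.2966 I₀ = 0.1483 I₀.
I₃ = I₂ cos²(76°) = 0.1483 · 0.05853 I₀ = 0.00868 I₀.
That is 0.868% of the incident intensity.

≈ 0.868%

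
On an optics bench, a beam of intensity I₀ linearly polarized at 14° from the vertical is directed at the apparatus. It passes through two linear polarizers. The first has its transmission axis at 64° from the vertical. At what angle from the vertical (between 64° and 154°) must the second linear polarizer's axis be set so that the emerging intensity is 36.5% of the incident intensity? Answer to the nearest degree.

θ ≈ 84°

I₁ = I₀ cos²(64° − 14°) = I₀ cos²(50°) = 0.4132 I₀.
Need I₂/I₀ = 0.365, so cos²(θ − 64°) = 0.365 / 0.4132 = 0.8834.
θ − 64° = arccos(√0.8834) = 20.0°, giving θ ≈ 64 + 20.0 = 84.0°.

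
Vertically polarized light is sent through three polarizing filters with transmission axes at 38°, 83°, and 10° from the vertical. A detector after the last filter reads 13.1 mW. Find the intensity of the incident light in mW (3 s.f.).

I₀ ≈ 494 mW

I₁ = I₀ cos²(38° − 0°) = I₀ cos²(38°) = 0.621 I₀.
I₂ = I₁ cos²(83° − 38°) = 0.621 I₀ · cos²(45°) = 0.3105 I₀.
I₃ = I₂ cos²(10° − 83°) = 0.3105 I₀ · cos²(73°) = 0.02654 I₀.
So 13.1 mW = 0.02654 I₀, giving I₀ = 13.1/0.02654 = 493.6 mW.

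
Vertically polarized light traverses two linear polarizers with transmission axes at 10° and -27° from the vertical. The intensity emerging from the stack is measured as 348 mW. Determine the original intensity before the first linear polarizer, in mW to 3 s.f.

I₀ ≈ 563 mW

By Malus's law, I₁ = I₀ cos²(10° − 0°) = I₀ cos²(10°) = 0.9698 I₀.
I₂ = I₁ cos²(-27° − 10°) = 0.9698 I₀ · cos²(37°) = 0.6186 I₀.
So 348 mW = 0.6186 I₀, giving I₀ = 348/0.6186 = 562.6 mW.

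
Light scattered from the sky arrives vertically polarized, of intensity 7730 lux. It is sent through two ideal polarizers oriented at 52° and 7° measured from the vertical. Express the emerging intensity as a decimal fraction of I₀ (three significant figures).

I/I₀ ≈ 0.190

By Malus's law, I₁ = 7730 lux · cos²(52°) = 2930 lux.
I₂ = I₁ · cos²(45°) = 2930 · 0.5 = 1465 lux.
Transmitted fraction = 0.1895.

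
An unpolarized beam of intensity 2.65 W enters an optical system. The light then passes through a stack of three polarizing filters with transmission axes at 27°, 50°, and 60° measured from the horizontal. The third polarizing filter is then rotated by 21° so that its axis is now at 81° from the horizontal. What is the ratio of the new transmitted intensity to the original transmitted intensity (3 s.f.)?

Before rotation:
Unpolarized light through the first polarizer → I₁ = ½ I₀, now polarized at 27°.
I₂ = I₁ cos²(50° − 27°) = 0.5 I₀ · cos²(23°) = 0.4237 I₀.
I₃ = I₂ cos²(60° − 50°) = 0.4237 I₀ · cos²(10°) = 0.4109 I₀.
After rotation:
Unpolarized light through the first polarizer → I₁ = ½ I₀, now polarized at 27°.
I₂ = I₁ cos²(50° − 27°) = 0.5 I₀ · cos²(23°) = 0.4237 I₀.
I₃ = I₂ cos²(81° − 50°) = 0.4237 I₀ · cos²(31°) = 0.3113 I₀.
Ratio = 0.3113 / 0.4109 = 0.7576.

I_new/I_old ≈ 0.758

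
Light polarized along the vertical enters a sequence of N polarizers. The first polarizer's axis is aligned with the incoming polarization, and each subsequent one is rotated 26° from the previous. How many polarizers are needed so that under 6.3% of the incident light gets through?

First polarizer is aligned with the polarization: full transmission.
Each further stage multiplies by cos²(26°) = 0.8078.
After N polarizers: T = 0.8078^(N−1). Require T < 0.063 ⇒ N−1 > ln(0.063)/ln(0.8078) = 12.95, so N−1 ≥ 13 and N = 14.
Check: N=14 gives T = 0.0624 < 0.063; N=13 gives T = 0.07724.

N = 14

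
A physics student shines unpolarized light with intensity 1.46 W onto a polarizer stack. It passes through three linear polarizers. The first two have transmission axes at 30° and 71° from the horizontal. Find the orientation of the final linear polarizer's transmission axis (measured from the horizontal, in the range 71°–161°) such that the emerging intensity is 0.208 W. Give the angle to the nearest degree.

θ ≈ 116°

Unpolarized light through the first polarizer → I₁ = ½ I₀, now polarized at 30°.
I₂ = I₁ cos²(71° − 30°) = 0.5 I₀ · cos²(41°) = 0.2848 I₀.
Target fraction: 0.208 / 1.46 W = 0.1425 of I₀.
Need I₃/I₀ = 0.1425, so cos²(θ − 71°) = 0.1425 / 0.2848 = 0.5002.
θ − 71° = arccos(√0.5002) = 45.0°, giving θ ≈ 71 + 45.0 = 116.0°.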